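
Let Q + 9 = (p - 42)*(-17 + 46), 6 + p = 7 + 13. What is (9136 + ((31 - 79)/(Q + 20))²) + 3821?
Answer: 923691829/71289 ≈ 12957.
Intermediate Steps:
p = 14 (p = -6 + (7 + 13) = -6 + 20 = 14)
Q = -821 (Q = -9 + (14 - 42)*(-17 + 46) = -9 - 28*29 = -9 - 812 = -821)
(9136 + ((31 - 79)/(Q + 20))²) + 3821 = (9136 + ((31 - 79)/(-821 + 20))²) + 3821 = (9136 + (-48/(-801))²) + 3821 = (9136 + (-48*(-1/801))²) + 3821 = (9136 + (16/267)²) + 3821 = (9136 + 256/71289) + 3821 = 651296560/71289 + 3821 = 923691829/71289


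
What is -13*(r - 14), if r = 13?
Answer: 13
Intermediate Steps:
-13*(r - 14) = -13*(13 - 14) = -13*(-1) = 13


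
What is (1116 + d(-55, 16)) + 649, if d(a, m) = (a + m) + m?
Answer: 1742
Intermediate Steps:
d(a, m) = a + 2*m
(1116 + d(-55, 16)) + 649 = (1116 + (-55 + 2*16)) + 649 = (1116 + (-55 + 32)) + 649 = (1116 - 23) + 649 = 1093 + 649 = 1742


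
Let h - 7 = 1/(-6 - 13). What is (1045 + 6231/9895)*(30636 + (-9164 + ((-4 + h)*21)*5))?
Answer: 4281880815088/188005 ≈ 2.2775e+7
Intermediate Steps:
h = 132/19 (h = 7 + 1/(-6 - 13) = 7 + 1/(-19) = 7 - 1/19 = 132/19 ≈ 6.9474)
(1045 + 6231/9895)*(30636 + (-9164 + ((-4 + h)*21)*5)) = (1045 + 6231/9895)*(30636 + (-9164 + ((-4 + 132/19)*21)*5)) = (1045 + 6231*(1/9895))*(30636 + (-9164 + ((56/19)*21)*5)) = (1045 + 6231/9895)*(30636 + (-9164 + (1176/19)*5)) = 10346506*(30636 + (-9164 + 5880/19))/9895 = 10346506*(30636 - 168236/19)/9895 = (10346506/9895)*(413848/19) = 4281880815088/188005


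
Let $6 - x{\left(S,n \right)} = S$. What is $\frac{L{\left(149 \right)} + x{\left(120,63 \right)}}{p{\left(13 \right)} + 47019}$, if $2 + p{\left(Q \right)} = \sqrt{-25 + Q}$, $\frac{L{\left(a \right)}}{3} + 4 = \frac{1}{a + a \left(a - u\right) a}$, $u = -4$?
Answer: $- \frac{20123729667033}{7509185789863502} + \frac{428009649 i \sqrt{3}}{3754592894931751} \approx -0.0026799 + 1.9745 \cdot 10^{-7} i$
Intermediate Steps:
$x{\left(S,n \right)} = 6 - S$
$L{\left(a \right)} = -12 + \frac{3}{a + a^{2} \left(4 + a\right)}$ ($L{\left(a \right)} = -12 + \frac{3}{a + a \left(a - -4\right) a} = -12 + \frac{3}{a + a \left(a + 4\right) a} = -12 + \frac{3}{a + a \left(4 + a\right) a} = -12 + \frac{3}{a + a^{2} \left(4 + a\right)}$)
$p{\left(Q \right)} = -2 + \sqrt{-25 + Q}$
$\frac{L{\left(149 \right)} + x{\left(120,63 \right)}}{p{\left(13 \right)} + 47019} = \frac{\frac{3 \left(1 - 16 \cdot 149^{2} - 596 - 4 \cdot 149^{3}\right)}{149 \left(1 + 149^{2} + 4 \cdot 149\right)} + \left(6 - 120\right)}{\left(-2 + \sqrt{-25 + 13}\right) + 47019} = \frac{3 \cdot \frac{1}{149} \frac{1}{1 + 22201 + 596} \left(1 - 355216 - 596 - 13231796\right) + \left(6 - 120\right)}{\left(-2 + \sqrt{-12}\right) + 47019} = \frac{3 \cdot \frac{1}{149} \cdot \frac{1}{22798} \left(1 - 355216 - 596 - 13231796\right) - 114}{\left(-2 + 2 i \sqrt{3}\right) + 47019} = \frac{3 \cdot \frac{1}{149} \cdot \frac{1}{22798} \left(-13587607\right) - 114}{47017 + 2 i \sqrt{3}} = \frac{- \frac{40762821}{3396902} - 114}{47017 + 2 i \sqrt{3}} = - \frac{428009649}{3396902 \left(47017 + 2 i \sqrt{3}\right)}$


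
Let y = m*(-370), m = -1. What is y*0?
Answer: 0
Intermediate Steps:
y = 370 (y = -1*(-370) = 370)
y*0 = 370*0 = 0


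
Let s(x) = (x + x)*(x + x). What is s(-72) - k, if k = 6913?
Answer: 13823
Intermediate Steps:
s(x) = 4*x² (s(x) = (2*x)*(2*x) = 4*x²)
s(-72) - k = 4*(-72)² - 1*6913 = 4*5184 - 6913 = 20736 - 6913 = 13823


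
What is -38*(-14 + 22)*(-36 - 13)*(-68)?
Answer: -1012928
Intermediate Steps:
-38*(-14 + 22)*(-36 - 13)*(-68) = -304*(-49)*(-68) = -38*(-392)*(-68) = 14896*(-68) = -1012928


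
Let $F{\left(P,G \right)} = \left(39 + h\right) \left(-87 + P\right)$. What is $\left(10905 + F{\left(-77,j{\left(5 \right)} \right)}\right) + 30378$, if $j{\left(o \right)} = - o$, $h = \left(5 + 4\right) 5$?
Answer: $27507$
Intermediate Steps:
$h = 45$ ($h = 9 \cdot 5 = 45$)
$F{\left(P,G \right)} = -7308 + 84 P$ ($F{\left(P,G \right)} = \left(39 + 45\right) \left(-87 + P\right) = 84 \left(-87 + P\right) = -7308 + 84 P$)
$\left(10905 + F{\left(-77,j{\left(5 \right)} \right)}\right) + 30378 = \left(10905 + \left(-7308 + 84 \left(-77\right)\right)\right) + 30378 = \left(10905 - 13776\right) + 30378 = -2871 + 30378 = 27507$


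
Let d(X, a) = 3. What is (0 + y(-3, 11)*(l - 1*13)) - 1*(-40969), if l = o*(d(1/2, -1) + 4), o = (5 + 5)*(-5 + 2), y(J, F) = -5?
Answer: 42084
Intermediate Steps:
o = -30 (o = 10*(-3) = -30)
l = -210 (l = -30*(3 + 4) = -30*7 = -210)
(0 + y(-3, 11)*(l - 1*13)) - 1*(-40969) = (0 - 5*(-210 - 1*13)) - 1*(-40969) = (0 - 5*(-210 - 13)) + 40969 = (0 - 5*(-223)) + 40969 = (0 + 1115) + 40969 = 1115 + 40969 = 42084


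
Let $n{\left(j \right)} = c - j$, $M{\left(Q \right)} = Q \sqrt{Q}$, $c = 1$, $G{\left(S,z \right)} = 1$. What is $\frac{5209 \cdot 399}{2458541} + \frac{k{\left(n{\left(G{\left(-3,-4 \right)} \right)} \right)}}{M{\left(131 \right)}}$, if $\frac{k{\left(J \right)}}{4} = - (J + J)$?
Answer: $\frac{2078391}{2458541} \approx 0.84538$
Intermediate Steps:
$M{\left(Q \right)} = Q^{\frac{3}{2}}$
$n{\left(j \right)} = 1 - j$
$k{\left(J \right)} = - 8 J$ ($k{\left(J \right)} = 4 \left(- (J + J)\right) = 4 \left(- 2 J\right) = - 8 J$)
$\frac{5209 \cdot 399}{2458541} + \frac{k{\left(n{\left(G{\left(-3,-4 \right)} \right)} \right)}}{M{\left(131 \right)}} = \frac{5209 \cdot 399}{2458541} + \frac{\left(-8\right) \left(1 - 1\right)}{131^{\frac{3}{2}}} = 2078391 \cdot \frac{1}{2458541} + \frac{\left(-8\right) \left(1 - 1\right)}{131 \sqrt{131}} = \frac{2078391}{2458541} + \left(-8\right) 0 \frac{\sqrt{131}}{17161} = \frac{2078391}{2458541} + 0 \frac{\sqrt{131}}{17161} = \frac{2078391}{2458541} + 0 = \frac{2078391}{2458541}$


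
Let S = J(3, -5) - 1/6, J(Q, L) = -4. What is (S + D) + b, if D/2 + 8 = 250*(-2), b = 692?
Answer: -1969/6 ≈ -328.17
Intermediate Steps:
D = -1016 (D = -16 + 2*(250*(-2)) = -16 + 2*(-500) = -16 - 1000 = -1016)
S = -25/6 (S = -4 - 1/6 = -25/6 ≈ -4.1667)
(S + D) + b = (-25/6 - 1016) + 692 = -6121/6 + 692 = -1969/6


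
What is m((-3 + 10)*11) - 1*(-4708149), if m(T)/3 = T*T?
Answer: 4725936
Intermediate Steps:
m(T) = 3*T² (m(T) = 3*(T*T) = 3*T²)
m((-3 + 10)*11) - 1*(-4708149) = 3*((-3 + 10)*11)² - 1*(-4708149) = 3*(7*11)² + 4708149 = 3*77² + 4708149 = 3*5929 + 4708149 = 17787 + 4708149 = 4725936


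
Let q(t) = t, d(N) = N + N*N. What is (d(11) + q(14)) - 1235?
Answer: -1089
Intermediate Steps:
d(N) = N + N²
(d(11) + q(14)) - 1235 = (11*(1 + 11) + 14) - 1235 = (11*12 + 14) - 1235 = (132 + 14) - 1235 = 146 - 1235 = -1089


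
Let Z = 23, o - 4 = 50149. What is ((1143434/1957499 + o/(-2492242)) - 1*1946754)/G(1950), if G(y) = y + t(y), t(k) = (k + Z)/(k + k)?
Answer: -1683622168642091809950/1686867431834867797 ≈ -998.08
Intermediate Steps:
o = 50153 (o = 4 + 50149 = 50153)
t(k) = (23 + k)/(2*k) (t(k) = (k + 23)/(k + k) = (23 + k)/((2*k)) = (23 + k)*(1/(2*k)) = (23 + k)/(2*k))
G(y) = y + (23 + y)/(2*y)
((1143434/1957499 + o/(-2492242)) - 1*1946754)/G(1950) = ((1143434/1957499 + 50153/(-2492242)) - 1*1946754)/(½ + 1950 + (23/2)/1950) = ((1143434*(1/1957499) + 50153*(-1/2492242)) - 1946754)/(½ + 1950 + (23/2)*(1/1950)) = ((1143434/1957499 - 50153/2492242) - 1946754)/(½ + 1950 + 23/3900) = (2751539791681/4878561222758 - 1946754)/(7606973/3900) = -9497355823109235851/4878561222758*3900/7606973 = -1683622168642091809950/1686867431834867797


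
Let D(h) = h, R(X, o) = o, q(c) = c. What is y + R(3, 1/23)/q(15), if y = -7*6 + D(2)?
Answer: -13799/345 ≈ -39.997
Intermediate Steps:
y = -40 (y = -7*6 + 2 = -42 + 2 = -40)
y + R(3, 1/23)/q(15) = -40 + 1/(23*15) = -40 + (1/23)*(1/15) = -40 + 1/345 = -13799/345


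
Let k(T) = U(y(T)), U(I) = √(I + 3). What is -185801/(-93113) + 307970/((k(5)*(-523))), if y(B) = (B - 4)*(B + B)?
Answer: 185801/93113 - 23690*√13/523 ≈ -161.32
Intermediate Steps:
y(B) = 2*B*(-4 + B) (y(B) = (-4 + B)*(2*B) = 2*B*(-4 + B))
U(I) = √(3 + I)
k(T) = √(3 + 2*T*(-4 + T))
-185801/(-93113) + 307970/((k(5)*(-523))) = -185801/(-93113) + 307970/((√(3 + 2*5*(-4 + 5))*(-523))) = -185801*(-1/93113) + 307970/((√(3 + 2*5*1)*(-523))) = 185801/93113 + 307970/((√(3 + 10)*(-523))) = 185801/93113 + 307970/((√13*(-523))) = 185801/93113 + 307970/((-523*√13)) = 185801/93113 + 307970*(-√13/6799) = 185801/93113 - 23690*√13/523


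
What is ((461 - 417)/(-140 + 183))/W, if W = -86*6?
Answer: -11/5547 ≈ -0.0019831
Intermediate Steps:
W = -516
((461 - 417)/(-140 + 183))/W = ((461 - 417)/(-140 + 183))/(-516) = (44/43)*(-1/516) = -11/5547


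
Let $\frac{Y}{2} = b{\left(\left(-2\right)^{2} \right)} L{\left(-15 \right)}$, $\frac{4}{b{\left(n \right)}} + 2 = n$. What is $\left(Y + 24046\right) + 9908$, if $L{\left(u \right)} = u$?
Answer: $33894$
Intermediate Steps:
$b{\left(n \right)} = \frac{4}{-2 + n}$
$Y = -60$ ($Y = 2 \frac{4}{-2 + \left(-2\right)^{2}} \left(-15\right) = 2 \frac{4}{-2 + 4} \left(-15\right) = 2 \cdot \frac{4}{2} \left(-15\right) = 2 \cdot 4 \cdot \frac{1}{2} \left(-15\right) = 2 \cdot 2 \left(-15\right) = 2 \left(-30\right) = -60$)
$\left(Y + 24046\right) + 9908 = \left(-60 + 24046\right) + 9908 = 23986 + 9908 = 33894$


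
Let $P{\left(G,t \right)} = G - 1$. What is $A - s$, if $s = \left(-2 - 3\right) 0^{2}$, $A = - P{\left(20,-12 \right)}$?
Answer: $-19$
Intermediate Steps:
$P{\left(G,t \right)} = -1 + G$
$A = -19$ ($A = - (-1 + 20) = \left(-1\right) 19 = -19$)
$s = 0$ ($s = \left(-5\right) 0 = 0$)
$A - s = -19 - 0 = -19 + 0 = -19$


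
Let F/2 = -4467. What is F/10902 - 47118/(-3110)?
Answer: 40491308/2825435 ≈ 14.331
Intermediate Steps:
F = -8934 (F = 2*(-4467) = -8934)
F/10902 - 47118/(-3110) = -8934/10902 - 47118/(-3110) = -8934*1/10902 - 47118*(-1/3110) = -1489/1817 + 23559/1555 = 40491308/2825435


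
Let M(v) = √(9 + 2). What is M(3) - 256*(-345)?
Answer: 88320 + √11 ≈ 88323.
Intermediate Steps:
M(v) = √11
M(3) - 256*(-345) = √11 - 256*(-345) = √11 + 88320 = 88320 + √11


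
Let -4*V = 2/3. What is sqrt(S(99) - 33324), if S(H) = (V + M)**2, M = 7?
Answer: I*sqrt(1197983)/6 ≈ 182.42*I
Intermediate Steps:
V = -1/6 (V = -1/(2*3) = -1/4*2/3 = -1/6 ≈ -0.16667)
S(H) = 1681/36 (S(H) = (-1/6 + 7)**2 = (41/6)**2 = 1681/36)
sqrt(S(99) - 33324) = sqrt(1681/36 - 33324) = sqrt(-1197983/36) = I*sqrt(1197983)/6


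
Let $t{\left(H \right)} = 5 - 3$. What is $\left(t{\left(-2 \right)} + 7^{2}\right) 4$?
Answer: $204$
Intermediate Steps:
$t{\left(H \right)} = 2$ ($t{\left(H \right)} = 5 - 3 = 2$)
$\left(t{\left(-2 \right)} + 7^{2}\right) 4 = \left(2 + 7^{2}\right) 4 = \left(2 + 49\right) 4 = 51 \cdot 4 = 204$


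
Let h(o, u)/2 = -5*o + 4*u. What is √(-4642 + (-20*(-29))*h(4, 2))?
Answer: I*√18562 ≈ 136.24*I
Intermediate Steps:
h(o, u) = -10*o + 8*u (h(o, u) = 2*(-5*o + 4*u) = -10*o + 8*u)
√(-4642 + (-20*(-29))*h(4, 2)) = √(-4642 + (-20*(-29))*(-10*4 + 8*2)) = √(-4642 + 580*(-40 + 16)) = √(-4642 + 580*(-24)) = √(-4642 - 13920) = √(-18562) = I*√18562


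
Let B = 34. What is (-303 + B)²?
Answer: 72361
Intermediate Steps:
(-303 + B)² = (-303 + 34)² = (-269)² = 72361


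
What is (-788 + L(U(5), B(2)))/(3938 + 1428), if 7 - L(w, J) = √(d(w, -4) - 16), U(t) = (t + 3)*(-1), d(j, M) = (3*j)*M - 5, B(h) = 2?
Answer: -781/5366 - 5*√3/5366 ≈ -0.14716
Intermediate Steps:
d(j, M) = -5 + 3*M*j (d(j, M) = 3*M*j - 5 = -5 + 3*M*j)
U(t) = -3 - t (U(t) = (3 + t)*(-1) = -3 - t)
L(w, J) = 7 - √(-21 - 12*w) (L(w, J) = 7 - √((-5 + 3*(-4)*w) - 16) = 7 - √((-5 - 12*w) - 16) = 7 - √(-21 - 12*w))
(-788 + L(U(5), B(2)))/(3938 + 1428) = (-788 + (7 - √(-21 - 12*(-3 - 1*5))))/(3938 + 1428) = (-788 + (7 - √(-21 - 12*(-3 - 5))))/5366 = (-788 + (7 - √(-21 - 12*(-8))))*(1/5366) = (-788 + (7 - √(-21 + 96)))*(1/5366) = (-788 + (7 - √75))*(1/5366) = (-788 + (7 - 5*√3))*(1/5366) = (-781 - 5*√3)*(1/5366) = -781/5366 - 5*√3/5366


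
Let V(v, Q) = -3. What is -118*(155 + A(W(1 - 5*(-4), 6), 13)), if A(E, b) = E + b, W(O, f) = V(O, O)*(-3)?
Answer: -20886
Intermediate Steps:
W(O, f) = 9 (W(O, f) = -3*(-3) = 9)
-118*(155 + A(W(1 - 5*(-4), 6), 13)) = -118*(155 + (9 + 13)) = -118*(155 + 22) = -118*177 = -20886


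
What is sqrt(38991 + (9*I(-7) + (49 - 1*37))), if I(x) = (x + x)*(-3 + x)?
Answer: sqrt(40263) ≈ 200.66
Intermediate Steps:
I(x) = 2*x*(-3 + x) (I(x) = (2*x)*(-3 + x) = 2*x*(-3 + x))
sqrt(38991 + (9*I(-7) + (49 - 1*37))) = sqrt(38991 + (9*(2*(-7)*(-3 - 7)) + (49 - 1*37))) = sqrt(38991 + (9*(2*(-7)*(-10)) + (49 - 37))) = sqrt(38991 + (9*140 + 12)) = sqrt(38991 + (1260 + 12)) = sqrt(38991 + 1272) = sqrt(40263)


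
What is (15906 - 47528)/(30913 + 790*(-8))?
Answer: -31622/24593 ≈ -1.2858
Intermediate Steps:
(15906 - 47528)/(30913 + 790*(-8)) = -31622/(30913 - 6320) = -31622/24593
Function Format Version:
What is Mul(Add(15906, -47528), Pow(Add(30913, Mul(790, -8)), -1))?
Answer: Rational(-31622, 24593) ≈ -1.2858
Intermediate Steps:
Mul(Add(15906, -47528), Pow(Add(30913, Mul(790, -8)), -1)) = Mul(-31622, Pow(Add(30913, -6320), -1)) = Mul(-31622, Pow(24593, -1)) = Mul(-31622, Rational(1, 24593)) = Rational(-31622, 24593)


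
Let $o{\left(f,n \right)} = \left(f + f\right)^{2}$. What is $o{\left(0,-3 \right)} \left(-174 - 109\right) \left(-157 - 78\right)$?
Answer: $0$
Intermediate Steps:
$o{\left(f,n \right)} = 4 f^{2}$ ($o{\left(f,n \right)} = \left(2 f\right)^{2} = 4 f^{2}$)
$o{\left(0,-3 \right)} \left(-174 - 109\right) \left(-157 - 78\right) = 4 \cdot 0^{2} \left(-174 - 109\right) \left(-157 - 78\right) = 4 \cdot 0 \left(\left(-283\right) \left(-235\right)\right) = 0 \cdot 66505 = 0$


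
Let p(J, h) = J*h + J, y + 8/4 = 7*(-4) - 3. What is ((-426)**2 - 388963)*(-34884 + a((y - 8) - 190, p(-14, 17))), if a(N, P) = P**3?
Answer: 3327654097404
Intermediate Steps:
y = -33 (y = -2 + (7*(-4) - 3) = -2 + (-28 - 3) = -2 - 31 = -33)
p(J, h) = J + J*h
((-426)**2 - 388963)*(-34884 + a((y - 8) - 190, p(-14, 17))) = ((-426)**2 - 388963)*(-34884 + (-14*(1 + 17))**3) = (181476 - 388963)*(-34884 + (-14*18)**3) = -207487*(-34884 + (-252)**3) = -207487*(-34884 - 16003008) = -207487*(-16037892) = 3327654097404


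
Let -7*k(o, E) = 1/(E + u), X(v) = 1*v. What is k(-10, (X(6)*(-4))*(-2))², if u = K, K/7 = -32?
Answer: 1/1517824 ≈ 6.5884e-7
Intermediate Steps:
K = -224 (K = 7*(-32) = -224)
u = -224
X(v) = v
k(o, E) = -1/(7*(-224 + E)) (k(o, E) = -1/(7*(E - 224)) = -1/(7*(-224 + E)))
k(-10, (X(6)*(-4))*(-2))² = (-1/(-1568 + 7*((6*(-4))*(-2))))² = (-1/(-1568 + 7*(-24*(-2))))² = (-1/(-1568 + 7*48))² = (-1/(-1568 + 336))² = (-1/(-1232))² = (-1*(-1/1232))² = (1/1232)² = 1/1517824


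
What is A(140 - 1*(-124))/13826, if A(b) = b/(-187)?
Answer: -12/117521 ≈ -0.00010211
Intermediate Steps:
A(b) = -b/187 (A(b) = b*(-1/187) = -b/187)
A(140 - 1*(-124))/13826 = -(140 - 1*(-124))/187/13826 = -(140 + 124)/187*(1/13826) = -1/187*264*(1/13826) = -24/17*1/13826 = -12/117521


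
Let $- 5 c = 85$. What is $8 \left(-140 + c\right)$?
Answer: $-1256$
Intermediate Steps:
$c = -17$ ($c = \left(- \frac{1}{5}\right) 85 = -17$)
$8 \left(-140 + c\right) = 8 \left(-140 - 17\right) = 8 \left(-157\right) = -1256$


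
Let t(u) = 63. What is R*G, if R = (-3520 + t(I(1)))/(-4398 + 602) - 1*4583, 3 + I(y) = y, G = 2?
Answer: -17393611/1898 ≈ -9164.2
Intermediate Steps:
I(y) = -3 + y
R = -17393611/3796 (R = (-3520 + 63)/(-4398 + 602) - 1*4583 = -3457/(-3796) - 4583 = -3457*(-1/3796) - 4583 = 3457/3796 - 4583 = -17393611/3796 ≈ -4582.1)
R*G = -17393611/3796*2 = -17393611/1898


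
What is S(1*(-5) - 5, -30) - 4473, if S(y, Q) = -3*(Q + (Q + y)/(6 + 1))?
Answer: -30561/7 ≈ -4365.9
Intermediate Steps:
S(y, Q) = -24*Q/7 - 3*y/7 (S(y, Q) = -3*(Q + (Q + y)/7) = -3*(Q + (Q + y)*(1/7)) = -3*(Q + (Q/7 + y/7)) = -3*(y/7 + 8*Q/7) = -24*Q/7 - 3*y/7)
S(1*(-5) - 5, -30) - 4473 = (-24/7*(-30) - 3*(1*(-5) - 5)/7) - 4473 = (720/7 - 3*(-5 - 5)/7) - 4473 = (720/7 - 3/7*(-10)) - 4473 = (720/7 + 30/7) - 4473 = 750/7 - 4473 = -30561/7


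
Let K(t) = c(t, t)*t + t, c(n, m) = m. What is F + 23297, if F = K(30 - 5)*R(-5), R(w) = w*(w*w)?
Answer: -57953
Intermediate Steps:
K(t) = t + t² (K(t) = t*t + t = t² + t = t + t²)
R(w) = w³ (R(w) = w*w² = w³)
F = -81250 (F = ((30 - 5)*(1 + (30 - 5)))*(-5)³ = (25*(1 + 25))*(-125) = (25*26)*(-125) = 650*(-125) = -81250)
F + 23297 = -81250 + 23297 = -57953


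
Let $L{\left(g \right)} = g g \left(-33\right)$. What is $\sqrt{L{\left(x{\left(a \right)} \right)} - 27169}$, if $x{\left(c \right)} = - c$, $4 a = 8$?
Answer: $i \sqrt{27301} \approx 165.23 i$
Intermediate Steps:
$a = 2$ ($a = \frac{1}{4} \cdot 8 = 2$)
$L{\left(g \right)} = - 33 g^{2}$ ($L{\left(g \right)} = g^{2} \left(-33\right) = - 33 g^{2}$)
$\sqrt{L{\left(x{\left(a \right)} \right)} - 27169} = \sqrt{- 33 \left(\left(-1\right) 2\right)^{2} - 27169} = \sqrt{- 33 \left(-2\right)^{2} - 27169} = \sqrt{\left(-33\right) 4 - 27169} = \sqrt{-132 - 27169} = \sqrt{-27301} = i \sqrt{27301}$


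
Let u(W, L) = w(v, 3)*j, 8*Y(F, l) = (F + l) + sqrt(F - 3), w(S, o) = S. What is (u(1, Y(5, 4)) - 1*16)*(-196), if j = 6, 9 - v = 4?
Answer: -2744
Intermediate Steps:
v = 5 (v = 9 - 1*4 = 9 - 4 = 5)
Y(F, l) = F/8 + l/8 + sqrt(-3 + F)/8 (Y(F, l) = ((F + l) + sqrt(F - 3))/8 = ((F + l) + sqrt(-3 + F))/8 = (F + l + sqrt(-3 + F))/8 = F/8 + l/8 + sqrt(-3 + F)/8)
u(W, L) = 30 (u(W, L) = 5*6 = 30)
(u(1, Y(5, 4)) - 1*16)*(-196) = (30 - 1*16)*(-196) = (30 - 16)*(-196) = 14*(-196) = -2744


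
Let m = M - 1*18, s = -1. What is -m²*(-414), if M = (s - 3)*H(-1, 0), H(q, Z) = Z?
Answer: 134136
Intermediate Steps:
M = 0 (M = (-1 - 3)*0 = -4*0 = 0)
m = -18 (m = 0 - 1*18 = 0 - 18 = -18)
-m²*(-414) = -1*(-18)²*(-414) = -1*324*(-414) = -324*(-414) = 134136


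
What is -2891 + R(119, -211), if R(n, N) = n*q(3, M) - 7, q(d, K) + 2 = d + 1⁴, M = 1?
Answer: -2660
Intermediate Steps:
q(d, K) = -1 + d (q(d, K) = -2 + (d + 1⁴) = -2 + (d + 1) = -2 + (1 + d) = -1 + d)
R(n, N) = -7 + 2*n (R(n, N) = n*(-1 + 3) - 7 = n*2 - 7 = 2*n - 7 = -7 + 2*n)
-2891 + R(119, -211) = -2891 + (-7 + 2*119) = -2891 + (-7 + 238) = -2891 + 231 = -2660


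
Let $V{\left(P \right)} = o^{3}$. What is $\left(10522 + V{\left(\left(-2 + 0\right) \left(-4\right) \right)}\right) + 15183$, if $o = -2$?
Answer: $25697$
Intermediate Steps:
$V{\left(P \right)} = -8$ ($V{\left(P \right)} = \left(-2\right)^{3} = -8$)
$\left(10522 + V{\left(\left(-2 + 0\right) \left(-4\right) \right)}\right) + 15183 = \left(10522 - 8\right) + 15183 = 10514 + 15183 = 25697$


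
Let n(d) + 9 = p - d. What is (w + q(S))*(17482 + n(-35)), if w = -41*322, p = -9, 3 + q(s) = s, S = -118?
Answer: -233139177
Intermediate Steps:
q(s) = -3 + s
n(d) = -18 - d (n(d) = -9 + (-9 - d) = -18 - d)
w = -13202
(w + q(S))*(17482 + n(-35)) = (-13202 + (-3 - 118))*(17482 + (-18 - 1*(-35))) = (-13202 - 121)*(17482 + (-18 + 35)) = -13323*(17482 + 17) = -13323*17499 = -233139177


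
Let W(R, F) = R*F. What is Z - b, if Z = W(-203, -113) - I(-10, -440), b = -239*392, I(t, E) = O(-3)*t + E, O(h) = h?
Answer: 117037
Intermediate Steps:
I(t, E) = E - 3*t (I(t, E) = -3*t + E = E - 3*t)
W(R, F) = F*R
b = -93688
Z = 23349 (Z = -113*(-203) - (-440 - 3*(-10)) = 22939 - (-440 + 30) = 22939 - 1*(-410) = 22939 + 410 = 23349)
Z - b = 23349 - 1*(-93688) = 23349 + 93688 = 117037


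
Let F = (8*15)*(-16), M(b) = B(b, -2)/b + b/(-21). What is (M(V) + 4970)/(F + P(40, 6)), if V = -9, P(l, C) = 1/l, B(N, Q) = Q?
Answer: -12526040/4838337 ≈ -2.5889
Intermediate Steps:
M(b) = -2/b - b/21 (M(b) = -2/b + b/(-21) = -2/b + b*(-1/21) = -2/b - b/21)
F = -1920 (F = 120*(-16) = -1920)
(M(V) + 4970)/(F + P(40, 6)) = ((-2/(-9) - 1/21*(-9)) + 4970)/(-1920 + 1/40) = ((-2*(-1/9) + 3/7) + 4970)/(-1920 + 1/40) = ((2/9 + 3/7) + 4970)/(-76799/40) = (41/63 + 4970)*(-40/76799) = (313151/63)*(-40/76799) = -12526040/4838337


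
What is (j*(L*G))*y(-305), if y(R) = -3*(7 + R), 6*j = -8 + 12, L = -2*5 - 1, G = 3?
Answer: -19668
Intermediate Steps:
L = -11 (L = -10 - 1 = -11)
j = 2/3 (j = (-8 + 12)/6 = (1/6)*4 = 2/3 ≈ 0.66667)
y(R) = -21 - 3*R
(j*(L*G))*y(-305) = (2*(-11*3)/3)*(-21 - 3*(-305)) = ((2/3)*(-33))*(-21 + 915) = -22*894 = -19668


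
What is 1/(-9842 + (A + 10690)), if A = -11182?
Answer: -1/10334 ≈ -9.6768e-5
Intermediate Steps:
1/(-9842 + (A + 10690)) = 1/(-9842 + (-11182 + 10690)) = 1/(-9842 - 492) = 1/(-10334) = -1/10334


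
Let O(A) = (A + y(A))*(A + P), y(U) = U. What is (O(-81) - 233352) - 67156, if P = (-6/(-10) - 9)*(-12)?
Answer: -1518578/5 ≈ -3.0372e+5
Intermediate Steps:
P = 504/5 (P = (-6*(-⅒) - 9)*(-12) = (⅗ - 9)*(-12) = -42/5*(-12) = 504/5 ≈ 100.80)
O(A) = 2*A*(504/5 + A) (O(A) = (A + A)*(A + 504/5) = (2*A)*(504/5 + A) = 2*A*(504/5 + A))
(O(-81) - 233352) - 67156 = ((⅖)*(-81)*(504 + 5*(-81)) - 233352) - 67156 = ((⅖)*(-81)*(504 - 405) - 233352) - 67156 = ((⅖)*(-81)*99 - 233352) - 67156 = (-16038/5 - 233352) - 67156 = -1182798/5 - 67156 = -1518578/5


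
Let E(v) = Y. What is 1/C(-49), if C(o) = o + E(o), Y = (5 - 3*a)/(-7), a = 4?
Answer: -1/48 ≈ -0.020833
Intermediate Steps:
Y = 1 (Y = (5 - 3*4)/(-7) = (5 - 12)*(-1/7) = -7*(-1/7) = 1)
E(v) = 1
C(o) = 1 + o (C(o) = o + 1 = 1 + o)
1/C(-49) = 1/(1 - 49) = 1/(-48) = -1/48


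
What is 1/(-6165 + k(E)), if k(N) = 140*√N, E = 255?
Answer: -411/2200615 - 28*√255/6601845 ≈ -0.00025449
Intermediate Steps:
1/(-6165 + k(E)) = 1/(-6165 + 140*√255)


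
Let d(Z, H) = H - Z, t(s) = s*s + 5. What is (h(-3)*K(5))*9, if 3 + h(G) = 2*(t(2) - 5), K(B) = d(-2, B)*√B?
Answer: 315*√5 ≈ 704.36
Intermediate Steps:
t(s) = 5 + s² (t(s) = s² + 5 = 5 + s²)
K(B) = √B*(2 + B) (K(B) = (B - 1*(-2))*√B = (B + 2)*√B = (2 + B)*√B = √B*(2 + B))
h(G) = 5 (h(G) = -3 + 2*((5 + 2²) - 5) = -3 + 2*((5 + 4) - 5) = -3 + 2*(9 - 5) = -3 + 2*4 = -3 + 8 = 5)
(h(-3)*K(5))*9 = (5*(√5*(2 + 5)))*9 = (5*(√5*7))*9 = (5*(7*√5))*9 = (35*√5)*9 = 315*√5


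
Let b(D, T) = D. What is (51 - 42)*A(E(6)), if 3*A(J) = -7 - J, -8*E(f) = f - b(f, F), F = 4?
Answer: -21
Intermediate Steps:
E(f) = 0 (E(f) = -(f - f)/8 = -⅛*0 = 0)
A(J) = -7/3 - J/3 (A(J) = (-7 - J)/3 = -7/3 - J/3)
(51 - 42)*A(E(6)) = (51 - 42)*(-7/3 - ⅓*0) = 9*(-7/3 + 0) = 9*(-7/3) = -21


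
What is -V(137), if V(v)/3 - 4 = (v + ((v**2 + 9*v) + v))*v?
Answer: -8333448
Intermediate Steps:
V(v) = 12 + 3*v*(v**2 + 11*v) (V(v) = 12 + 3*((v + ((v**2 + 9*v) + v))*v) = 12 + 3*((v + (v**2 + 10*v))*v) = 12 + 3*((v**2 + 11*v)*v) = 12 + 3*(v*(v**2 + 11*v)) = 12 + 3*v*(v**2 + 11*v))
-V(137) = -(12 + 3*137**3 + 33*137**2) = -(12 + 3*2571353 + 33*18769) = -(12 + 7714059 + 619377) = -1*8333448 = -8333448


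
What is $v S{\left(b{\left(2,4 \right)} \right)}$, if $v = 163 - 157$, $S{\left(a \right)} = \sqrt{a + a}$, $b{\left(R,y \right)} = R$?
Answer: $12$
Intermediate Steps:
$S{\left(a \right)} = \sqrt{2} \sqrt{a}$ ($S{\left(a \right)} = \sqrt{2 a} = \sqrt{2} \sqrt{a}$)
$v = 6$ ($v = 163 - 157 = 6$)
$v S{\left(b{\left(2,4 \right)} \right)} = 6 \sqrt{2} \sqrt{2} = 6 \cdot 2 = 12$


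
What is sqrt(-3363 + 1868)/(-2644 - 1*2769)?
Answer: -I*sqrt(1495)/5413 ≈ -0.007143*I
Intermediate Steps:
sqrt(-3363 + 1868)/(-2644 - 1*2769) = sqrt(-1495)/(-2644 - 2769) = (I*sqrt(1495))/(-5413) = (I*sqrt(1495))*(-1/5413) = -I*sqrt(1495)/5413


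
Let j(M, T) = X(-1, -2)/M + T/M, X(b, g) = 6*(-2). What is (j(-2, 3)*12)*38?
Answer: 2052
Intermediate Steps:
X(b, g) = -12
j(M, T) = -12/M + T/M
(j(-2, 3)*12)*38 = (((-12 + 3)/(-2))*12)*38 = (-½*(-9)*12)*38 = ((9/2)*12)*38 = 54*38 = 2052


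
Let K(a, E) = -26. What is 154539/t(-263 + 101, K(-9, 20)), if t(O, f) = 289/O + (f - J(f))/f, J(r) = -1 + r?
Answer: -162729567/1919 ≈ -84799.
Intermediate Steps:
t(O, f) = 1/f + 289/O (t(O, f) = 289/O + (f - (-1 + f))/f = 289/O + (f + (1 - f))/f = 289/O + 1/f = 1/f + 289/O)
154539/t(-263 + 101, K(-9, 20)) = 154539/(1/(-26) + 289/(-263 + 101)) = 154539/(-1/26 + 289/(-162)) = 154539/(-1/26 + 289*(-1/162)) = 154539/(-1/26 - 289/162) = 154539/(-1919/1053) = 154539*(-1053/1919) = -162729567/1919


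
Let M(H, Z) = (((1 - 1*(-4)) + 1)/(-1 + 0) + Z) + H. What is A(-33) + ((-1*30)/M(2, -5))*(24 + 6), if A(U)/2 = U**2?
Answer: 2278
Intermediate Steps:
A(U) = 2*U**2
M(H, Z) = -6 + H + Z (M(H, Z) = (((1 + 4) + 1)/(-1) + Z) + H = ((5 + 1)*(-1) + Z) + H = (6*(-1) + Z) + H = (-6 + Z) + H = -6 + H + Z)
A(-33) + ((-1*30)/M(2, -5))*(24 + 6) = 2*(-33)**2 + ((-1*30)/(-6 + 2 - 5))*(24 + 6) = 2*1089 - 30/(-9)*30 = 2178 - 30*(-1/9)*30 = 2178 + (10/3)*30 = 2178 + 100 = 2278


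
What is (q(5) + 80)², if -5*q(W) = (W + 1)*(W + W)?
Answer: 4624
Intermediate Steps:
q(W) = -2*W*(1 + W)/5 (q(W) = -(W + 1)*(W + W)/5 = -(1 + W)*2*W/5 = -2*W*(1 + W)/5)
(q(5) + 80)² = (-⅖*5*(1 + 5) + 80)² = (-⅖*5*6 + 80)² = (-12 + 80)² = 68² = 4624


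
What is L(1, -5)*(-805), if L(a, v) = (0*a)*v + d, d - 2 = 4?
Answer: -4830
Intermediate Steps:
d = 6 (d = 2 + 4 = 6)
L(a, v) = 6 (L(a, v) = (0*a)*v + 6 = 0*v + 6 = 0 + 6 = 6)
L(1, -5)*(-805) = 6*(-805) = -4830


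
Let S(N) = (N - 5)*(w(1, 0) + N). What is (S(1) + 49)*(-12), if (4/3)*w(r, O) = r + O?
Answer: -504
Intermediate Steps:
w(r, O) = 3*O/4 + 3*r/4 (w(r, O) = 3*(r + O)/4 = 3*(O + r)/4 = 3*O/4 + 3*r/4)
S(N) = (-5 + N)*(3/4 + N) (S(N) = (N - 5)*(((3/4)*0 + (3/4)*1) + N) = (-5 + N)*((0 + 3/4) + N) = (-5 + N)*(3/4 + N))
(S(1) + 49)*(-12) = ((-15/4 + 1**2 - 17/4*1) + 49)*(-12) = ((-15/4 + 1 - 17/4) + 49)*(-12) = (-7 + 49)*(-12) = 42*(-12) = -504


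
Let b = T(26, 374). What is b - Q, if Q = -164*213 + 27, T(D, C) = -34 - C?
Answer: 34497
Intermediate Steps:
b = -408 (b = -34 - 1*374 = -34 - 374 = -408)
Q = -34905 (Q = -34932 + 27 = -34905)
b - Q = -408 - 1*(-34905) = -408 + 34905 = 34497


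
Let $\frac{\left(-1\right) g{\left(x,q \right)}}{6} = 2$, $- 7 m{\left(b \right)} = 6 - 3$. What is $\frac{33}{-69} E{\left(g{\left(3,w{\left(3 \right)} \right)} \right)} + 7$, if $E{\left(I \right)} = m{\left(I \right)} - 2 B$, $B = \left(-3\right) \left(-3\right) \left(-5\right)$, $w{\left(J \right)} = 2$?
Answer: $- \frac{5770}{161} \approx -35.839$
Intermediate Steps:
$m{\left(b \right)} = - \frac{3}{7}$ ($m{\left(b \right)} = - \frac{6 - 3}{7} = \left(- \frac{1}{7}\right) 3 = - \frac{3}{7}$)
$B = -45$ ($B = 9 \left(-5\right) = -45$)
$g{\left(x,q \right)} = -12$ ($g{\left(x,q \right)} = \left(-6\right) 2 = -12$)
$E{\left(I \right)} = \frac{627}{7}$ ($E{\left(I \right)} = - \frac{3}{7} - -90 = - \frac{3}{7} + 90 = \frac{627}{7}$)
$\frac{33}{-69} E{\left(g{\left(3,w{\left(3 \right)} \right)} \right)} + 7 = \frac{33}{-69} \cdot \frac{627}{7} + 7 = 33 \left(- \frac{1}{69}\right) \frac{627}{7} + 7 = \left(- \frac{11}{23}\right) \frac{627}{7} + 7 = - \frac{6897}{161} + 7 = - \frac{5770}{161}$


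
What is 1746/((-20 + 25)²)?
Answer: 1746/25 ≈ 69.840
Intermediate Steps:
1746/((-20 + 25)²) = 1746/(5²) = 1746/25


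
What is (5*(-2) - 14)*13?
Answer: -312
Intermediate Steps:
(5*(-2) - 14)*13 = (-10 - 14)*13 = -24*13 = -312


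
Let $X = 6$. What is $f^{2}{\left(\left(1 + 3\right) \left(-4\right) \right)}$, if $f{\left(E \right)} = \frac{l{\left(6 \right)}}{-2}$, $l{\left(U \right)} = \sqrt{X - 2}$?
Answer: $1$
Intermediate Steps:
$l{\left(U \right)} = 2$ ($l{\left(U \right)} = \sqrt{6 - 2} = \sqrt{4} = 2$)
$f{\left(E \right)} = -1$ ($f{\left(E \right)} = \frac{2}{-2} = 2 \left(- \frac{1}{2}\right) = -1$)
$f^{2}{\left(\left(1 + 3\right) \left(-4\right) \right)} = \left(-1\right)^{2} = 1$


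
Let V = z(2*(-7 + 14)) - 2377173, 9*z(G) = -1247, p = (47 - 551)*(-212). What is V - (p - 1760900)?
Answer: -6509336/9 ≈ -7.2326e+5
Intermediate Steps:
p = 106848 (p = -504*(-212) = 106848)
z(G) = -1247/9 (z(G) = (⅑)*(-1247) = -1247/9)
V = -21395804/9 (V = -1247/9 - 2377173 = -21395804/9 ≈ -2.3773e+6)
V - (p - 1760900) = -21395804/9 - (106848 - 1760900) = -21395804/9 - 1*(-1654052) = -21395804/9 + 1654052 = -6509336/9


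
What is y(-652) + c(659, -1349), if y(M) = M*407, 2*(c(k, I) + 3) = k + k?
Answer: -264708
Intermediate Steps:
c(k, I) = -3 + k (c(k, I) = -3 + (k + k)/2 = -3 + (2*k)/2 = -3 + k)
y(M) = 407*M
y(-652) + c(659, -1349) = 407*(-652) + (-3 + 659) = -265364 + 656 = -264708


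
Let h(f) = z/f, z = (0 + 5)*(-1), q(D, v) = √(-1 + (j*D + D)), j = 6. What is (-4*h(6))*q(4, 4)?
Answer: 10*√3 ≈ 17.320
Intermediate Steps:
q(D, v) = √(-1 + 7*D) (q(D, v) = √(-1 + (6*D + D)) = √(-1 + 7*D))
z = -5 (z = 5*(-1) = -5)
h(f) = -5/f
(-4*h(6))*q(4, 4) = (-(-20)/6)*√(-1 + 7*4) = (-(-20)/6)*√(-1 + 28) = (-4*(-⅚))*√27 = 10*(3*√3)/3 = 10*√3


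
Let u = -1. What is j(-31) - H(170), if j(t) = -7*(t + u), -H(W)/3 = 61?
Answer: 407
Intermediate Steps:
H(W) = -183 (H(W) = -3*61 = -183)
j(t) = 7 - 7*t (j(t) = -7*(t - 1) = -7*(-1 + t) = 7 - 7*t)
j(-31) - H(170) = (7 - 7*(-31)) - 1*(-183) = (7 + 217) + 183 = 224 + 183 = 407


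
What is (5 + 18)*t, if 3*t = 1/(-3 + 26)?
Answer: ⅓ ≈ 0.33333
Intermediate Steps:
t = 1/69 (t = 1/(3*(-3 + 26)) = (⅓)/23 = (⅓)*(1/23) = 1/69 ≈ 0.014493)
(5 + 18)*t = (5 + 18)*(1/69) = 23*(1/69) = ⅓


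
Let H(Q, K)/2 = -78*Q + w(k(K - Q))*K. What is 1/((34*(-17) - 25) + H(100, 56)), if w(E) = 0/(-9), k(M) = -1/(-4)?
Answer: -1/16203 ≈ -6.1717e-5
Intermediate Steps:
k(M) = ¼ (k(M) = -1*(-¼) = ¼)
w(E) = 0 (w(E) = 0*(-⅑) = 0)
H(Q, K) = -156*Q (H(Q, K) = 2*(-78*Q + 0*K) = 2*(-78*Q + 0) = 2*(-78*Q) = -156*Q)
1/((34*(-17) - 25) + H(100, 56)) = 1/((34*(-17) - 25) - 156*100) = 1/((-578 - 25) - 15600) = 1/(-603 - 15600) = 1/(-16203) = -1/16203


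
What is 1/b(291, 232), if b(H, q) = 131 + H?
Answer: 1/422 ≈ 0.0023697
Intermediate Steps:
1/b(291, 232) = 1/(131 + 291) = 1/422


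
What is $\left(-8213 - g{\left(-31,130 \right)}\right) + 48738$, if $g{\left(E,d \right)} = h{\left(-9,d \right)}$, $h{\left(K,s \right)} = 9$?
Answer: $40516$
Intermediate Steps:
$g{\left(E,d \right)} = 9$
$\left(-8213 - g{\left(-31,130 \right)}\right) + 48738 = \left(-8213 - 9\right) + 48738 = -8222 + 48738 = 40516$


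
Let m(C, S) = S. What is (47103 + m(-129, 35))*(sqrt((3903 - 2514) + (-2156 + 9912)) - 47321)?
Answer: -2230617298 + 47138*sqrt(9145) ≈ -2.2261e+9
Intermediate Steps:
(47103 + m(-129, 35))*(sqrt((3903 - 2514) + (-2156 + 9912)) - 47321) = (47103 + 35)*(sqrt((3903 - 2514) + (-2156 + 9912)) - 47321) = 47138*(sqrt(1389 + 7756) - 47321) = 47138*(sqrt(9145) - 47321) = 47138*(-47321 + sqrt(9145)) = -2230617298 + 47138*sqrt(9145)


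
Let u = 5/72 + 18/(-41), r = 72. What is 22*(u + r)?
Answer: 2325983/1476 ≈ 1575.9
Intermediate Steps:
u = -1091/2952 (u = 5*(1/72) + 18*(-1/41) = 5/72 - 18/41 = -1091/2952 ≈ -0.36958)
22*(u + r) = 22*(-1091/2952 + 72) = 22*(211453/2952) = 2325983/1476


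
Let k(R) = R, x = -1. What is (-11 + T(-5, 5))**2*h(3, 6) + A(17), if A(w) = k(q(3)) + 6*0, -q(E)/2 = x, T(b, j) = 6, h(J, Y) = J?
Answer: 77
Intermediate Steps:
q(E) = 2 (q(E) = -2*(-1) = 2)
A(w) = 2 (A(w) = 2 + 6*0 = 2 + 0 = 2)
(-11 + T(-5, 5))**2*h(3, 6) + A(17) = (-11 + 6)**2*3 + 2 = (-5)**2*3 + 2 = 25*3 + 2 = 75 + 2 = 77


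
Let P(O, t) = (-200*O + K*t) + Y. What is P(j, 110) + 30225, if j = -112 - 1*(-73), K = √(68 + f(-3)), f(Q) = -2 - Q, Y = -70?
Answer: 37955 + 110*√69 ≈ 38869.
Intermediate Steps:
K = √69 (K = √(68 + (-2 - 1*(-3))) = √(68 + (-2 + 3)) = √(68 + 1) = √69 ≈ 8.3066)
j = -39 (j = -112 + 73 = -39)
P(O, t) = -70 - 200*O + t*√69 (P(O, t) = (-200*O + √69*t) - 70 = (-200*O + t*√69) - 70 = -70 - 200*O + t*√69)
P(j, 110) + 30225 = (-70 - 200*(-39) + 110*√69) + 30225 = (-70 + 7800 + 110*√69) + 30225 = (7730 + 110*√69) + 30225 = 37955 + 110*√69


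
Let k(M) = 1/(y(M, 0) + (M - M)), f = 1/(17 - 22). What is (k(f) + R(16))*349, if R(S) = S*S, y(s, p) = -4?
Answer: 357027/4 ≈ 89257.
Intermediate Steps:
f = -⅕ (f = 1/(-5) = -⅕ ≈ -0.20000)
R(S) = S²
k(M) = -¼ (k(M) = 1/(-4 + (M - M)) = 1/(-4 + 0) = 1/(-4) = -¼)
(k(f) + R(16))*349 = (-¼ + 16²)*349 = (-¼ + 256)*349 = (1023/4)*349 = 357027/4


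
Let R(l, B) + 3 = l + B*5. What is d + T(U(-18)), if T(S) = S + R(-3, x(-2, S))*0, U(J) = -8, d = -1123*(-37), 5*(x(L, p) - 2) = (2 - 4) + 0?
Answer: 41543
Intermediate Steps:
x(L, p) = 8/5 (x(L, p) = 2 + ((2 - 4) + 0)/5 = 2 + (-2 + 0)/5 = 2 + (1/5)*(-2) = 2 - 2/5 = 8/5)
d = 41551
R(l, B) = -3 + l + 5*B (R(l, B) = -3 + (l + B*5) = -3 + (l + 5*B) = -3 + l + 5*B)
T(S) = S (T(S) = S + (-3 - 3 + 5*(8/5))*0 = S + (-3 - 3 + 8)*0 = S + 2*0 = S + 0 = S)
d + T(U(-18)) = 41551 - 8 = 41543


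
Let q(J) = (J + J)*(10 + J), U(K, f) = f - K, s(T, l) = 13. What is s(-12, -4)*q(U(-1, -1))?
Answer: 0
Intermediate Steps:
q(J) = 2*J*(10 + J) (q(J) = (2*J)*(10 + J) = 2*J*(10 + J))
s(-12, -4)*q(U(-1, -1)) = 13*(2*(-1 - 1*(-1))*(10 + (-1 - 1*(-1)))) = 13*(2*(-1 + 1)*(10 + (-1 + 1))) = 13*(2*0*(10 + 0)) = 13*(2*0*10) = 13*0 = 0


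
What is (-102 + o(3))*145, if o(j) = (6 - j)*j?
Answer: -13485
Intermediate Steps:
o(j) = j*(6 - j)
(-102 + o(3))*145 = (-102 + 3*(6 - 1*3))*145 = (-102 + 3*(6 - 3))*145 = (-102 + 3*3)*145 = (-102 + 9)*145 = -93*145 = -13485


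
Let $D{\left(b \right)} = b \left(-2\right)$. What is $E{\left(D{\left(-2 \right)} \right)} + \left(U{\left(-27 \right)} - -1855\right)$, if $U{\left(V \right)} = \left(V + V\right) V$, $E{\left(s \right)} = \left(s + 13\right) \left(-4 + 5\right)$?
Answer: $3330$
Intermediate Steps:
$D{\left(b \right)} = - 2 b$
$E{\left(s \right)} = 13 + s$ ($E{\left(s \right)} = \left(13 + s\right) 1 = 13 + s$)
$U{\left(V \right)} = 2 V^{2}$ ($U{\left(V \right)} = 2 V V = 2 V^{2}$)
$E{\left(D{\left(-2 \right)} \right)} + \left(U{\left(-27 \right)} - -1855\right) = \left(13 - -4\right) + \left(2 \left(-27\right)^{2} - -1855\right) = \left(13 + 4\right) + \left(2 \cdot 729 + 1855\right) = 17 + \left(1458 + 1855\right) = 17 + 3313 = 3330$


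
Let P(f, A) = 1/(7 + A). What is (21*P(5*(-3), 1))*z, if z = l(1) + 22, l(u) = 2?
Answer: 63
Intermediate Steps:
z = 24 (z = 2 + 22 = 24)
(21*P(5*(-3), 1))*z = (21/(7 + 1))*24 = (21/8)*24 = 63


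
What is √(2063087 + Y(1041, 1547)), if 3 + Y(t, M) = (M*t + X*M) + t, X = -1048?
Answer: 84*√291 ≈ 1432.9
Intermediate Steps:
Y(t, M) = -3 + t - 1048*M + M*t (Y(t, M) = -3 + ((M*t - 1048*M) + t) = -3 + ((-1048*M + M*t) + t) = -3 + (t - 1048*M + M*t) = -3 + t - 1048*M + M*t)
√(2063087 + Y(1041, 1547)) = √(2063087 + (-3 + 1041 - 1048*1547 + 1547*1041)) = √(2063087 + (-3 + 1041 - 1621256 + 1610427)) = √(2063087 - 9791) = √2053296 = 84*√291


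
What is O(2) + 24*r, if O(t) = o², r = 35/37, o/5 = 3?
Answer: 9165/37 ≈ 247.70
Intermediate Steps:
o = 15 (o = 5*3 = 15)
r = 35/37 (r = 35*(1/37) = 35/37 ≈ 0.94595)
O(t) = 225 (O(t) = 15² = 225)
O(2) + 24*r = 225 + 24*(35/37) = 225 + 840/37 = 9165/37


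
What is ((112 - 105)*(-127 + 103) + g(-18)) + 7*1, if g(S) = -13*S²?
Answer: -4373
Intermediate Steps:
((112 - 105)*(-127 + 103) + g(-18)) + 7*1 = ((112 - 105)*(-127 + 103) - 13*(-18)²) + 7*1 = (7*(-24) - 13*324) + 7 = (-168 - 4212) + 7 = -4380 + 7 = -4373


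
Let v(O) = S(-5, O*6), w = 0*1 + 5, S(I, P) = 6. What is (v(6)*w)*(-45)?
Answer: -1350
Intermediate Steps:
w = 5 (w = 0 + 5 = 5)
v(O) = 6
(v(6)*w)*(-45) = (6*5)*(-45) = 30*(-45) = -1350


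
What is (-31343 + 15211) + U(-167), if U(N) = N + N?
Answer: -16466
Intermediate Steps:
U(N) = 2*N
(-31343 + 15211) + U(-167) = (-31343 + 15211) + 2*(-167) = -16132 - 334 = -16466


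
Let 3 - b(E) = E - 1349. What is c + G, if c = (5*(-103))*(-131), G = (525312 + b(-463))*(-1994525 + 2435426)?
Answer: 232410888892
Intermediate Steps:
b(E) = 1352 - E (b(E) = 3 - (E - 1349) = 3 - (-1349 + E) = 3 + (1349 - E) = 1352 - E)
G = 232410821427 (G = (525312 + (1352 - 1*(-463)))*(-1994525 + 2435426) = (525312 + (1352 + 463))*440901 = (525312 + 1815)*440901 = 527127*440901 = 232410821427)
c = 67465 (c = -515*(-131) = 67465)
c + G = 67465 + 232410821427 = 232410888892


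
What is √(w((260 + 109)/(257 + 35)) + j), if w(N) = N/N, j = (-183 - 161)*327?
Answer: I*√112487 ≈ 335.39*I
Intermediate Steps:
j = -112488 (j = -344*327 = -112488)
w(N) = 1
√(w((260 + 109)/(257 + 35)) + j) = √(1 - 112488) = √(-112487) = I*√112487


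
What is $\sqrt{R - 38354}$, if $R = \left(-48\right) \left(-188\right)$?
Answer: $i \sqrt{29330} \approx 171.26 i$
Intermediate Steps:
$R = 9024$
$\sqrt{R - 38354} = \sqrt{9024 - 38354} = \sqrt{-29330} = i \sqrt{29330}$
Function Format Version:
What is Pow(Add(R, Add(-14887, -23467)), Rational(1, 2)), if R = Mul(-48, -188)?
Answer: Mul(I, Pow(29330, Rational(1, 2))) ≈ Mul(171.26, I)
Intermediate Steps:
R = 9024
Pow(Add(R, Add(-14887, -23467)), Rational(1, 2)) = Pow(Add(9024, Add(-14887, -23467)), Rational(1, 2)) = Pow(Add(9024, -38354), Rational(1, 2)) = Pow(-29330, Rational(1, 2)) = Mul(I, Pow(29330, Rational(1, 2)))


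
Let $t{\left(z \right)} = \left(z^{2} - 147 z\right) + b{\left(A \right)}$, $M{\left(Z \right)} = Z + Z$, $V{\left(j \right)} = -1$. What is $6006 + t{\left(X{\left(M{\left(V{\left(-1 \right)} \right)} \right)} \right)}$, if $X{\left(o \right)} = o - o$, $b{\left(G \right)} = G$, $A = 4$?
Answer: $6010$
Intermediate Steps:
$M{\left(Z \right)} = 2 Z$
$X{\left(o \right)} = 0$
$t{\left(z \right)} = 4 + z^{2} - 147 z$ ($t{\left(z \right)} = \left(z^{2} - 147 z\right) + 4 = 4 + z^{2} - 147 z$)
$6006 + t{\left(X{\left(M{\left(V{\left(-1 \right)} \right)} \right)} \right)} = 6006 + \left(4 + 0^{2} - 0\right) = 6006 + \left(4 + 0 + 0\right) = 6006 + 4 = 6010$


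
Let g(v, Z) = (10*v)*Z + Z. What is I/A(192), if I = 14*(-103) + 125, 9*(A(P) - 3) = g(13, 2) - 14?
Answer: -11853/275 ≈ -43.102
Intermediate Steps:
g(v, Z) = Z + 10*Z*v (g(v, Z) = 10*Z*v + Z = Z + 10*Z*v)
A(P) = 275/9 (A(P) = 3 + (2*(1 + 10*13) - 14)/9 = 3 + (2*(1 + 130) - 14)/9 = 3 + (2*131 - 14)/9 = 3 + (262 - 14)/9 = 3 + (⅑)*248 = 3 + 248/9 = 275/9)
I = -1317 (I = -1442 + 125 = -1317)
I/A(192) = -1317/275/9 = -1317*9/275 = -11853/275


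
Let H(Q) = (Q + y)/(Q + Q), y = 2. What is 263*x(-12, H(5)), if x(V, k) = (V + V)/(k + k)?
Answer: -31560/7 ≈ -4508.6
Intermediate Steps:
H(Q) = (2 + Q)/(2*Q) (H(Q) = (Q + 2)/(Q + Q) = (2 + Q)/((2*Q)) = (2 + Q)*(1/(2*Q)) = (2 + Q)/(2*Q))
x(V, k) = V/k (x(V, k) = (2*V)/((2*k)) = (2*V)*(1/(2*k)) = V/k)
263*x(-12, H(5)) = 263*(-12*10/(2 + 5)) = 263*(-12/((½)*(⅕)*7)) = 263*(-12/7/10) = 263*(-12*10/7) = 263*(-120/7) = -31560/7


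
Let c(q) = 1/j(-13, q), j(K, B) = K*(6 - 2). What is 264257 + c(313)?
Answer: 13741363/52 ≈ 2.6426e+5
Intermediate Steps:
j(K, B) = 4*K (j(K, B) = K*4 = 4*K)
c(q) = -1/52 (c(q) = 1/(4*(-13)) = 1/(-52) = -1/52)
264257 + c(313) = 264257 - 1/52 = 13741363/52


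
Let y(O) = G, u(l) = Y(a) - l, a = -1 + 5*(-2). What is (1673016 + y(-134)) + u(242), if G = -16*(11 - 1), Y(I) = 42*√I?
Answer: 1672614 + 42*I*√11 ≈ 1.6726e+6 + 139.3*I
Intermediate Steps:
a = -11 (a = -1 - 10 = -11)
u(l) = -l + 42*I*√11 (u(l) = 42*√(-11) - l = 42*(I*√11) - l = 42*I*√11 - l = -l + 42*I*√11)
G = -160 (G = -16*10 = -160)
y(O) = -160
(1673016 + y(-134)) + u(242) = (1673016 - 160) + (-1*242 + 42*I*√11) = 1672856 + (-242 + 42*I*√11) = 1672614 + 42*I*√11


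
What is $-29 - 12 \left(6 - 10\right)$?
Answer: $19$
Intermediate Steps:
$-29 - 12 \left(6 - 10\right) = -29 - -48 = -29 + 48 = 19$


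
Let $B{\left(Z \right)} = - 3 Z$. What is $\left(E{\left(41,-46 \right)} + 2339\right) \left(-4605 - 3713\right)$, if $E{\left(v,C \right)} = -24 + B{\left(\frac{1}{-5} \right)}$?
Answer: $- \frac{96305804}{5} \approx -1.9261 \cdot 10^{7}$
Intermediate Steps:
$E{\left(v,C \right)} = - \frac{117}{5}$ ($E{\left(v,C \right)} = -24 - \frac{3}{-5} = -24 - - \frac{3}{5} = -24 + \frac{3}{5} = - \frac{117}{5}$)
$\left(E{\left(41,-46 \right)} + 2339\right) \left(-4605 - 3713\right) = \left(- \frac{117}{5} + 2339\right) \left(-4605 - 3713\right) = \frac{11578}{5} \left(-8318\right) = - \frac{96305804}{5}$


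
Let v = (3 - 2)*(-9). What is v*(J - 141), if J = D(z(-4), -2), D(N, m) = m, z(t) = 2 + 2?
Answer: 1287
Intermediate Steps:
z(t) = 4
J = -2
v = -9 (v = 1*(-9) = -9)
v*(J - 141) = -9*(-2 - 141) = -9*(-143) = 1287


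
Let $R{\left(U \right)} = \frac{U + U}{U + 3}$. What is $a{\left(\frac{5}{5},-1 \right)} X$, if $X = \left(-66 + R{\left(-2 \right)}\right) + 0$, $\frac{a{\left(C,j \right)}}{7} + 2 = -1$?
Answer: $1470$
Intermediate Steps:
$a{\left(C,j \right)} = -21$ ($a{\left(C,j \right)} = -14 + 7 \left(-1\right) = -14 - 7 = -21$)
$R{\left(U \right)} = \frac{2 U}{3 + U}$
$X = -70$ ($X = \left(-66 + 2 \left(-2\right) \frac{1}{3 - 2}\right) + 0 = \left(-66 + 2 \left(-2\right) 1^{-1}\right) + 0 = \left(-66 + 2 \left(-2\right) 1\right) + 0 = \left(-66 - 4\right) + 0 = -70 + 0 = -70$)
$a{\left(\frac{5}{5},-1 \right)} X = \left(-21\right) \left(-70\right) = 1470$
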